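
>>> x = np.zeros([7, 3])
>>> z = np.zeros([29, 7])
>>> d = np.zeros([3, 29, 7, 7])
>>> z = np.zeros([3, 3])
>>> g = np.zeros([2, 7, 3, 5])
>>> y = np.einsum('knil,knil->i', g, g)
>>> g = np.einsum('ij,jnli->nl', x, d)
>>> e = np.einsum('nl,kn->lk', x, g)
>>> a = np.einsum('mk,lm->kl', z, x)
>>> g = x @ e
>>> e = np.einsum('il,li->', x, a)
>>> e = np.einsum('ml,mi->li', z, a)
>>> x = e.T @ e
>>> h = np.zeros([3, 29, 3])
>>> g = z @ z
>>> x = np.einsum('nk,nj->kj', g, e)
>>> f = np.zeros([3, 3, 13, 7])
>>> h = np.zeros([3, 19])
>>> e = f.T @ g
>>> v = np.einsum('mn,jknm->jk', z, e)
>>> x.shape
(3, 7)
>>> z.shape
(3, 3)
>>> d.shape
(3, 29, 7, 7)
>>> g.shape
(3, 3)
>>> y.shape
(3,)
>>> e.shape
(7, 13, 3, 3)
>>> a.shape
(3, 7)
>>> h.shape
(3, 19)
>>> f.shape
(3, 3, 13, 7)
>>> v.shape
(7, 13)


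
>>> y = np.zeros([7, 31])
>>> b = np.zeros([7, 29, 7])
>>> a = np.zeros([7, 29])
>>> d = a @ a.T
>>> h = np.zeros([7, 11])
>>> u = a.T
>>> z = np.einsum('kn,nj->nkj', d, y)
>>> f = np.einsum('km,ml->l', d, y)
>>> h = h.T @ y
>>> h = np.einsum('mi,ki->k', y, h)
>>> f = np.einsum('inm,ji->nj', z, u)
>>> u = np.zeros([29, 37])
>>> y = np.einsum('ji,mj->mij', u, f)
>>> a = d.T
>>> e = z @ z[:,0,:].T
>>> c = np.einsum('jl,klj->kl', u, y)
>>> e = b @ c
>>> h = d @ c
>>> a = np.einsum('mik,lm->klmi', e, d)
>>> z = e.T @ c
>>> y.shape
(7, 37, 29)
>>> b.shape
(7, 29, 7)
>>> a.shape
(37, 7, 7, 29)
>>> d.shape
(7, 7)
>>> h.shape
(7, 37)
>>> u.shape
(29, 37)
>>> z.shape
(37, 29, 37)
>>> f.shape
(7, 29)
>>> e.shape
(7, 29, 37)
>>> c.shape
(7, 37)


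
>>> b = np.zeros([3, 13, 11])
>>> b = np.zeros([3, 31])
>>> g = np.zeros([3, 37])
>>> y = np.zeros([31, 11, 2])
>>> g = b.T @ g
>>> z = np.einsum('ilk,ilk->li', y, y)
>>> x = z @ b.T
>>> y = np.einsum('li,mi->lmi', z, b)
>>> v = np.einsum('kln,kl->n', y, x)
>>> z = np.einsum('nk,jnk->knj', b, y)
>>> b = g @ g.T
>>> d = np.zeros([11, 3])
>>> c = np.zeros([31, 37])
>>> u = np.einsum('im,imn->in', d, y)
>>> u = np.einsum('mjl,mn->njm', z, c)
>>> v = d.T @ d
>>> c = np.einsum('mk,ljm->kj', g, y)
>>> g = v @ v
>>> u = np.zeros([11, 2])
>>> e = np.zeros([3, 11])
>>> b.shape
(31, 31)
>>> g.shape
(3, 3)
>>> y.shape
(11, 3, 31)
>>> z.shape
(31, 3, 11)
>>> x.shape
(11, 3)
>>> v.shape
(3, 3)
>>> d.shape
(11, 3)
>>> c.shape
(37, 3)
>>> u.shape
(11, 2)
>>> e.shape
(3, 11)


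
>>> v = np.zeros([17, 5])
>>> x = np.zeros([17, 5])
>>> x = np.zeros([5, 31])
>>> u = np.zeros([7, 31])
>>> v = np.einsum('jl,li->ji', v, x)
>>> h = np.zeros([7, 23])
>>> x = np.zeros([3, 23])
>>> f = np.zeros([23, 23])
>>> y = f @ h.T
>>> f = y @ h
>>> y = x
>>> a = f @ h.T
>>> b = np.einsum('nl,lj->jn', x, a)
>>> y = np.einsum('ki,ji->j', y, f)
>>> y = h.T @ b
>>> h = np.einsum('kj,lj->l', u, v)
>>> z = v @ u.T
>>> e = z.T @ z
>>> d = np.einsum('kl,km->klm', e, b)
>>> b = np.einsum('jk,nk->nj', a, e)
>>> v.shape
(17, 31)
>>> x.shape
(3, 23)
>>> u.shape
(7, 31)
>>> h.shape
(17,)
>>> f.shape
(23, 23)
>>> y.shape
(23, 3)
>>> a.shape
(23, 7)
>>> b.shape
(7, 23)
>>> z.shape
(17, 7)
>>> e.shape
(7, 7)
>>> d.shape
(7, 7, 3)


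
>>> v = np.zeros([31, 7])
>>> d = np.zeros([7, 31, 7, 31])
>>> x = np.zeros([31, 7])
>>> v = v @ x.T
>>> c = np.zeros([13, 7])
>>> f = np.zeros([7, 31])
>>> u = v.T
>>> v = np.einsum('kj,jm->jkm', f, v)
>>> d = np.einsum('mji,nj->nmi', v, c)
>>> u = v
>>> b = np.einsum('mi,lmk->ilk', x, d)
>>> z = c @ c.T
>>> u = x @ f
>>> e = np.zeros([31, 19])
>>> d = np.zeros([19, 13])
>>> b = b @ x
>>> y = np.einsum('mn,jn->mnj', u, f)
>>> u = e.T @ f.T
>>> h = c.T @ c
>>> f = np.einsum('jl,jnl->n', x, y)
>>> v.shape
(31, 7, 31)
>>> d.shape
(19, 13)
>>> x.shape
(31, 7)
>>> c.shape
(13, 7)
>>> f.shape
(31,)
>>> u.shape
(19, 7)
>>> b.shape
(7, 13, 7)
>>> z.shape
(13, 13)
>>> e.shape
(31, 19)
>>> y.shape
(31, 31, 7)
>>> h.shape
(7, 7)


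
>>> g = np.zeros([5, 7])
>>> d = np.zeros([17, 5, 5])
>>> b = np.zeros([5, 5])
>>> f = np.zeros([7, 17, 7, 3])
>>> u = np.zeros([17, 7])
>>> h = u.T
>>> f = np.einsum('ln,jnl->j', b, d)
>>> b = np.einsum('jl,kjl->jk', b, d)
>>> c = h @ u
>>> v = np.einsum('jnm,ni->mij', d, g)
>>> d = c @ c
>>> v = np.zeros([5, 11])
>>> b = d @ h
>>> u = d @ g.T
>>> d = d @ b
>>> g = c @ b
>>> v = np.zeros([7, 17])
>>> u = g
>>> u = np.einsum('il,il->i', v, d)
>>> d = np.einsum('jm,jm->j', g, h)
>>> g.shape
(7, 17)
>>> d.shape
(7,)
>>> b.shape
(7, 17)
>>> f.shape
(17,)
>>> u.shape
(7,)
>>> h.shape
(7, 17)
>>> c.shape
(7, 7)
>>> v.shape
(7, 17)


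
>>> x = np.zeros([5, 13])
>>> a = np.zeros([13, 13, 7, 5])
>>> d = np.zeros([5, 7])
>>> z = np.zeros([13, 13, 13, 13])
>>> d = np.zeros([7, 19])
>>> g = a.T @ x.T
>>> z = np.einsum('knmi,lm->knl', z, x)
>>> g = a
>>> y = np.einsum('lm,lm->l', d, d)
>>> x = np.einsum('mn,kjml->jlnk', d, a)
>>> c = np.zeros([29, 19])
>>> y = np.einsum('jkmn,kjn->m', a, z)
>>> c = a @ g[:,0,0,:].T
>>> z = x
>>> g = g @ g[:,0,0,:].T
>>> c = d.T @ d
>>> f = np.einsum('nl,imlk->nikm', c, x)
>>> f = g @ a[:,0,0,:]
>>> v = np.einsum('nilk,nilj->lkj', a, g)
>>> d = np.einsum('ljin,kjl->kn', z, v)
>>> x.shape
(13, 5, 19, 13)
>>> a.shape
(13, 13, 7, 5)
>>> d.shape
(7, 13)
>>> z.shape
(13, 5, 19, 13)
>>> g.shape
(13, 13, 7, 13)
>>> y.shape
(7,)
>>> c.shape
(19, 19)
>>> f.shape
(13, 13, 7, 5)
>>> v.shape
(7, 5, 13)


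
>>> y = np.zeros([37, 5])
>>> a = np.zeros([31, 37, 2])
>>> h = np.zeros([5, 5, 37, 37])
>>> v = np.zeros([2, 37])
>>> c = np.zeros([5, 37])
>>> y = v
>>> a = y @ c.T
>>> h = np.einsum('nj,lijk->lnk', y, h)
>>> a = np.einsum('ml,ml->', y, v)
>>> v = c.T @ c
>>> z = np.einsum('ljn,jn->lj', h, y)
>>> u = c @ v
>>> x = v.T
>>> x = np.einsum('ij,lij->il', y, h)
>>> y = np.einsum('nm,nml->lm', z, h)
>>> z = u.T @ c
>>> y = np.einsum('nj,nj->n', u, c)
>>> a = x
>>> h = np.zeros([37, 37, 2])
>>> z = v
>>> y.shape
(5,)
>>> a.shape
(2, 5)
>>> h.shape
(37, 37, 2)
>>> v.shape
(37, 37)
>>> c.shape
(5, 37)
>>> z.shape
(37, 37)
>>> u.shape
(5, 37)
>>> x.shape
(2, 5)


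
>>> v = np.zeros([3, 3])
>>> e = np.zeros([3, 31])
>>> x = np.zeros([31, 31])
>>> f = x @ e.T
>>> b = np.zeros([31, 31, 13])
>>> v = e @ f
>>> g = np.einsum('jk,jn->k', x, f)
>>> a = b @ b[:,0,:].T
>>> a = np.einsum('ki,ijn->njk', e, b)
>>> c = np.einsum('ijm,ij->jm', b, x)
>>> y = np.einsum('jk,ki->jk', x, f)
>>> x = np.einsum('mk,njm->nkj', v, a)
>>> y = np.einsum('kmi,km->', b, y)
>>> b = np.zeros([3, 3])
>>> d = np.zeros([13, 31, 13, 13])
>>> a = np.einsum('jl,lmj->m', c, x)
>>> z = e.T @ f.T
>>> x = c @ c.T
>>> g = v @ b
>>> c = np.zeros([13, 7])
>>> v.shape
(3, 3)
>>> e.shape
(3, 31)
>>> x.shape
(31, 31)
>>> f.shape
(31, 3)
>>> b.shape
(3, 3)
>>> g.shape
(3, 3)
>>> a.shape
(3,)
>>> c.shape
(13, 7)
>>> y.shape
()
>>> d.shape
(13, 31, 13, 13)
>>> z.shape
(31, 31)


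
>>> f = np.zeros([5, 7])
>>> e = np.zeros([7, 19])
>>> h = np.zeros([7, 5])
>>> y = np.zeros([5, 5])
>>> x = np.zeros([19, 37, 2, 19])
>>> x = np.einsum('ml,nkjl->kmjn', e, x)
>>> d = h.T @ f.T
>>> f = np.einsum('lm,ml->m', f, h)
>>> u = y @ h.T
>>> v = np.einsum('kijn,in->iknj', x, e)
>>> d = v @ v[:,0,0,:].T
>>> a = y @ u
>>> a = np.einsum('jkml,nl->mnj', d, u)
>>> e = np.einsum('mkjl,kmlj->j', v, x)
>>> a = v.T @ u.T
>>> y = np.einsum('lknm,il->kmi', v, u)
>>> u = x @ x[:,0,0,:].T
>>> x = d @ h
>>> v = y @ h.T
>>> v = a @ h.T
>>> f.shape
(7,)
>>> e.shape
(19,)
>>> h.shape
(7, 5)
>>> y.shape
(37, 2, 5)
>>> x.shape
(7, 37, 19, 5)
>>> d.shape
(7, 37, 19, 7)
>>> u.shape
(37, 7, 2, 37)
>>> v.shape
(2, 19, 37, 7)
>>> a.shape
(2, 19, 37, 5)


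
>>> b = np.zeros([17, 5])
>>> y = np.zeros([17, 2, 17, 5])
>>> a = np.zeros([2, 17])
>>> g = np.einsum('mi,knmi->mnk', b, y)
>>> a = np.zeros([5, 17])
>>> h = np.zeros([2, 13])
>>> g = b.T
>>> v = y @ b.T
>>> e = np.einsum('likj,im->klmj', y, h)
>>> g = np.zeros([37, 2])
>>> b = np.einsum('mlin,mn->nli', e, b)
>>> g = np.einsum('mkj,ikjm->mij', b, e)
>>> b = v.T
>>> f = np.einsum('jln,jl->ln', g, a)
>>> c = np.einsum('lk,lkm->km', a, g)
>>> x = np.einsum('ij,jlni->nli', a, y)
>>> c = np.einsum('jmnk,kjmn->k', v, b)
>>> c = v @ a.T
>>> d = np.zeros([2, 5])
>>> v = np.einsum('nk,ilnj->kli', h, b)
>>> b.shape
(17, 17, 2, 17)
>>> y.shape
(17, 2, 17, 5)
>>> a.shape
(5, 17)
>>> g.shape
(5, 17, 13)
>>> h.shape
(2, 13)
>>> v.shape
(13, 17, 17)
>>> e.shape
(17, 17, 13, 5)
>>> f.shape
(17, 13)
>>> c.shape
(17, 2, 17, 5)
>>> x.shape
(17, 2, 5)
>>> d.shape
(2, 5)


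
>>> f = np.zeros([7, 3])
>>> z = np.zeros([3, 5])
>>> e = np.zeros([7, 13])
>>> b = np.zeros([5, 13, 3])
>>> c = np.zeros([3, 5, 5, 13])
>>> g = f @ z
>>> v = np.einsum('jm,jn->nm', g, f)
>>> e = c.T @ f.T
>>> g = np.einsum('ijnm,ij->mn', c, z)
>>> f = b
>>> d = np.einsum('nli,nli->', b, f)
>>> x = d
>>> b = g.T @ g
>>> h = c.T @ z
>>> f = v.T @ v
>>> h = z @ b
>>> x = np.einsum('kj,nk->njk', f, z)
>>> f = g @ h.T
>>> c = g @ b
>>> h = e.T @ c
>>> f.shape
(13, 3)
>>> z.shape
(3, 5)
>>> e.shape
(13, 5, 5, 7)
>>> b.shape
(5, 5)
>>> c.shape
(13, 5)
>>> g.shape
(13, 5)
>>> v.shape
(3, 5)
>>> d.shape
()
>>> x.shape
(3, 5, 5)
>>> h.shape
(7, 5, 5, 5)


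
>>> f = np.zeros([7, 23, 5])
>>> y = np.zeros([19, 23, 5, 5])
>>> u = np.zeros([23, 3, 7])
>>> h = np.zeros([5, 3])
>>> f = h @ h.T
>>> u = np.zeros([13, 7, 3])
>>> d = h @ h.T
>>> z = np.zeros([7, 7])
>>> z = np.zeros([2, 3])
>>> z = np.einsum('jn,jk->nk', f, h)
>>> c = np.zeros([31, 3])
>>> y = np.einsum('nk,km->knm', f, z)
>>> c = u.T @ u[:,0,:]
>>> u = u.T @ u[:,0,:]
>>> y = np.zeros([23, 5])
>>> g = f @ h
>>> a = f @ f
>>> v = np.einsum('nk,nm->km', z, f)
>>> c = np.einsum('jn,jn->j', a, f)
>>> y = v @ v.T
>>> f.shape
(5, 5)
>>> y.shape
(3, 3)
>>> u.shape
(3, 7, 3)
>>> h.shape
(5, 3)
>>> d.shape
(5, 5)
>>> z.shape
(5, 3)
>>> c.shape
(5,)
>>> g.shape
(5, 3)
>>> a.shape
(5, 5)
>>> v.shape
(3, 5)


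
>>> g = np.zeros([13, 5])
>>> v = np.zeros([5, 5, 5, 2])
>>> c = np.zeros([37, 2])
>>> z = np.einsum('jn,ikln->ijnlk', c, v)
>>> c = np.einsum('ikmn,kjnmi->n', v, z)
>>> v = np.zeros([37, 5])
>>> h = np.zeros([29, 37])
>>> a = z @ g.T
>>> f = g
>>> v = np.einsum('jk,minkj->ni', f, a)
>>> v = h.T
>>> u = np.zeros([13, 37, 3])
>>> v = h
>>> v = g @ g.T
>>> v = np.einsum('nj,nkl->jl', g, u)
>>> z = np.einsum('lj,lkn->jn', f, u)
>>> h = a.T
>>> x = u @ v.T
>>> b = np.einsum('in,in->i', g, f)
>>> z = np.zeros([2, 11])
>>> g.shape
(13, 5)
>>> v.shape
(5, 3)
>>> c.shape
(2,)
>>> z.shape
(2, 11)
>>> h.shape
(13, 5, 2, 37, 5)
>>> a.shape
(5, 37, 2, 5, 13)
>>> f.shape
(13, 5)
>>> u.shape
(13, 37, 3)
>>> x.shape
(13, 37, 5)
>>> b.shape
(13,)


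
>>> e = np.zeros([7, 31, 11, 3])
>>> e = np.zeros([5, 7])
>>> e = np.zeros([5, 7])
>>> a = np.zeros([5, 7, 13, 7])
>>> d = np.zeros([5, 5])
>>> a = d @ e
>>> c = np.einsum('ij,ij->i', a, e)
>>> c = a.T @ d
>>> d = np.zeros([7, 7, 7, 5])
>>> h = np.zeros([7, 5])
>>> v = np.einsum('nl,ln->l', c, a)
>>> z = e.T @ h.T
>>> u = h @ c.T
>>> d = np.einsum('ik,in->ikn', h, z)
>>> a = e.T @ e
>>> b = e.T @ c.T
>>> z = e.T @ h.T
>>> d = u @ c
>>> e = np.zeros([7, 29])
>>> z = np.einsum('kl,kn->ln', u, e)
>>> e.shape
(7, 29)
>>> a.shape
(7, 7)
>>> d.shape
(7, 5)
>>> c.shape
(7, 5)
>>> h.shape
(7, 5)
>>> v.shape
(5,)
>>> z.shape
(7, 29)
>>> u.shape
(7, 7)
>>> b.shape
(7, 7)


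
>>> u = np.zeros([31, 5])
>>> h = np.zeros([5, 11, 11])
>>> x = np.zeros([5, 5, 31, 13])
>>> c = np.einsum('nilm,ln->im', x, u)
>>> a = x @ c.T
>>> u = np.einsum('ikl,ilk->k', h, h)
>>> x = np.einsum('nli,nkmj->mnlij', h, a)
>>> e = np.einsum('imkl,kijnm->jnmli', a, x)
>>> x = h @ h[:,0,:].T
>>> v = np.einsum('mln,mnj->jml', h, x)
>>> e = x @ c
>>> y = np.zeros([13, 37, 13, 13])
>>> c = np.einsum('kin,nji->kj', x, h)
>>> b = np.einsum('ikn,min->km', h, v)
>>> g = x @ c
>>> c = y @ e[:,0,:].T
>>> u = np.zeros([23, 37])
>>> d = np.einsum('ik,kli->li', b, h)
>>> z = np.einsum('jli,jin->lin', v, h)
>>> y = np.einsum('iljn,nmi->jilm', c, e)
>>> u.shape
(23, 37)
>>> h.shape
(5, 11, 11)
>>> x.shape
(5, 11, 5)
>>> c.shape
(13, 37, 13, 5)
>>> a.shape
(5, 5, 31, 5)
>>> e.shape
(5, 11, 13)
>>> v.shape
(5, 5, 11)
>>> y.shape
(13, 13, 37, 11)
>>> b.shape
(11, 5)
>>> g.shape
(5, 11, 11)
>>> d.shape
(11, 11)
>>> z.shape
(5, 11, 11)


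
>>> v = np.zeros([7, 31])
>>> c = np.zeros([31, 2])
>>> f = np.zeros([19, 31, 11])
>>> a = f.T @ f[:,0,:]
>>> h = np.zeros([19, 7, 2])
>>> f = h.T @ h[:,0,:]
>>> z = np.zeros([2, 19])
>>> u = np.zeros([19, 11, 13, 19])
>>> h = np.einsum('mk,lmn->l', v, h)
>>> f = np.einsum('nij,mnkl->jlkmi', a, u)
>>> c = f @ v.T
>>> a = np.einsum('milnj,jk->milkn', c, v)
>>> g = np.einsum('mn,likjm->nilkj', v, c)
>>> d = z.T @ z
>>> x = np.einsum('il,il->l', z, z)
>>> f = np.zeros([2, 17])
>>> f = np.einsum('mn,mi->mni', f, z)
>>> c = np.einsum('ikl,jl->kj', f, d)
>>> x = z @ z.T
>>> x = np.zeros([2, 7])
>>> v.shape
(7, 31)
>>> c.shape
(17, 19)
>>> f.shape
(2, 17, 19)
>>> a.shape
(11, 19, 13, 31, 19)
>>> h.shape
(19,)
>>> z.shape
(2, 19)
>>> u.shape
(19, 11, 13, 19)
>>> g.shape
(31, 19, 11, 13, 19)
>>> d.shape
(19, 19)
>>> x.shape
(2, 7)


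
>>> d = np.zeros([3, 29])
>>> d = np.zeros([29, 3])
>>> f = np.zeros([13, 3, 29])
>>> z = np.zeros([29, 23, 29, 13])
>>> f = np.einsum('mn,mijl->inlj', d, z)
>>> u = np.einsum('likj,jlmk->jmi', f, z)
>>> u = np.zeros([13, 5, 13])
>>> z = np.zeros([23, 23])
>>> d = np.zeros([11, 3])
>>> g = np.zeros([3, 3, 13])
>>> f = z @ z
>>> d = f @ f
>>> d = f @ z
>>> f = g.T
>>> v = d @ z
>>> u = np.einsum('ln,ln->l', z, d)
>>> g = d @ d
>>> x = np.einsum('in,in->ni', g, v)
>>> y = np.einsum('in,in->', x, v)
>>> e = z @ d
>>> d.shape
(23, 23)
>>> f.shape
(13, 3, 3)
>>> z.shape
(23, 23)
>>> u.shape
(23,)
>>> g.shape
(23, 23)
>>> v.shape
(23, 23)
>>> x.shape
(23, 23)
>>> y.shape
()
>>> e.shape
(23, 23)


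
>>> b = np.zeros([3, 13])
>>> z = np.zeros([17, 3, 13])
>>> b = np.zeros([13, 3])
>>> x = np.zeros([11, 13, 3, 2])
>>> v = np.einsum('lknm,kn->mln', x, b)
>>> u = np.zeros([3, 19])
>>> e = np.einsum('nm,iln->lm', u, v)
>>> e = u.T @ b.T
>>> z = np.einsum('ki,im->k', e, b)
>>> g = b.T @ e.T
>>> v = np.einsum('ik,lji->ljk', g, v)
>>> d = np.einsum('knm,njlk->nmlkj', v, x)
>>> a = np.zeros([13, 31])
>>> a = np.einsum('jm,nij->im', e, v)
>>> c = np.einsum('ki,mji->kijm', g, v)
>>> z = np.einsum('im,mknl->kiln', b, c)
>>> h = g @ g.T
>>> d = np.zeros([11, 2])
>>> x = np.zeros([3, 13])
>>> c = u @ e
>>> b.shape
(13, 3)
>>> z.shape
(19, 13, 2, 11)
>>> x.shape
(3, 13)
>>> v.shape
(2, 11, 19)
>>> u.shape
(3, 19)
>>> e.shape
(19, 13)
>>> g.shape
(3, 19)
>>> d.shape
(11, 2)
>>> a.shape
(11, 13)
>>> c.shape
(3, 13)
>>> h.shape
(3, 3)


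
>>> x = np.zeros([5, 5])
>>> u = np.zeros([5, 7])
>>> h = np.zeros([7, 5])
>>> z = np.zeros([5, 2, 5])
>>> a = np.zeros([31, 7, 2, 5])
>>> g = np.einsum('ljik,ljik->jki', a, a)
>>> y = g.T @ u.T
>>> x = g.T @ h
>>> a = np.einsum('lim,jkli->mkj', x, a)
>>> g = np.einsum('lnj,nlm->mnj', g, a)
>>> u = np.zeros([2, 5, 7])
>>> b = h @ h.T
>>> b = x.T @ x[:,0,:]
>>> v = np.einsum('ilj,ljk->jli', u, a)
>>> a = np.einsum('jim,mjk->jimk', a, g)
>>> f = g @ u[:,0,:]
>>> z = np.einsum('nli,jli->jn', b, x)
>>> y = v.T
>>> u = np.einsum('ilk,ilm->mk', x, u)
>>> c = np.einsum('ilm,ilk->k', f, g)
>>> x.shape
(2, 5, 5)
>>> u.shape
(7, 5)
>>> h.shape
(7, 5)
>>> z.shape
(2, 5)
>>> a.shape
(5, 7, 31, 2)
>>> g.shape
(31, 5, 2)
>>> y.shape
(2, 5, 7)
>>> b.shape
(5, 5, 5)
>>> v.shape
(7, 5, 2)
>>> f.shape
(31, 5, 7)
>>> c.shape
(2,)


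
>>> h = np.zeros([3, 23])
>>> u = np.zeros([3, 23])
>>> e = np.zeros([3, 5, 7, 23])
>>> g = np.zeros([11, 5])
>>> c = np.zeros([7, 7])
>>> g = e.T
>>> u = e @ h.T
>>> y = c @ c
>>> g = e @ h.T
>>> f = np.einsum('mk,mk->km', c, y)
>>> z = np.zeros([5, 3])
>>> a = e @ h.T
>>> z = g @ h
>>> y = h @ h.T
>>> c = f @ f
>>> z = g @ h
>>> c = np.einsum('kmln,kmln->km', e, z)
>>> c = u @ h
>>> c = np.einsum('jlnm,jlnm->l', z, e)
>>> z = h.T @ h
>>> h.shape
(3, 23)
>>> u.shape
(3, 5, 7, 3)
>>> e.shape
(3, 5, 7, 23)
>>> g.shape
(3, 5, 7, 3)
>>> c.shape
(5,)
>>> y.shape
(3, 3)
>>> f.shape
(7, 7)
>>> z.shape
(23, 23)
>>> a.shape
(3, 5, 7, 3)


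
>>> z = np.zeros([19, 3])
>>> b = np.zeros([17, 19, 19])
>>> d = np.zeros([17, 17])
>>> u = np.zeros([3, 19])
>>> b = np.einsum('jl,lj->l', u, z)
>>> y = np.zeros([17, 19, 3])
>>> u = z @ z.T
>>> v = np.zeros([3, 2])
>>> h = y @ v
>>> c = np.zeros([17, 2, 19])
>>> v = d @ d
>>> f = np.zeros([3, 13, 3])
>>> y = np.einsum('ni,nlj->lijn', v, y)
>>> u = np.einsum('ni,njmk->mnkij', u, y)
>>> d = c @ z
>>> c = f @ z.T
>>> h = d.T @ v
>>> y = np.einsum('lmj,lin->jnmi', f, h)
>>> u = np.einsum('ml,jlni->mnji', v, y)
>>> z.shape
(19, 3)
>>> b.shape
(19,)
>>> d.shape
(17, 2, 3)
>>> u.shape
(17, 13, 3, 2)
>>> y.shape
(3, 17, 13, 2)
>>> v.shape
(17, 17)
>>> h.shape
(3, 2, 17)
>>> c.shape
(3, 13, 19)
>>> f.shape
(3, 13, 3)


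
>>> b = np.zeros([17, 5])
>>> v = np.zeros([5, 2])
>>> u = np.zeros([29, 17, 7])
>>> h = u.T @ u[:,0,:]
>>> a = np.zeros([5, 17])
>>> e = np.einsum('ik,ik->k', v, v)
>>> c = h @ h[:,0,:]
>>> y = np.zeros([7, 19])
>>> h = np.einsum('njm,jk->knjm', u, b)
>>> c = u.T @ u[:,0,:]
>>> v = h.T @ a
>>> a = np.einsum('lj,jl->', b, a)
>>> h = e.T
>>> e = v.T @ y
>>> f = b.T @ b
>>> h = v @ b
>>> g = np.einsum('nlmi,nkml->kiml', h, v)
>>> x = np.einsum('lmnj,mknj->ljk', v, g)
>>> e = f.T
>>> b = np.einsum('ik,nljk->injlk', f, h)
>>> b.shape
(5, 7, 29, 17, 5)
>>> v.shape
(7, 17, 29, 17)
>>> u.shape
(29, 17, 7)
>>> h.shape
(7, 17, 29, 5)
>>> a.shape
()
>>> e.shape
(5, 5)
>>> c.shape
(7, 17, 7)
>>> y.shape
(7, 19)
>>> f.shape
(5, 5)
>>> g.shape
(17, 5, 29, 17)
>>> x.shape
(7, 17, 5)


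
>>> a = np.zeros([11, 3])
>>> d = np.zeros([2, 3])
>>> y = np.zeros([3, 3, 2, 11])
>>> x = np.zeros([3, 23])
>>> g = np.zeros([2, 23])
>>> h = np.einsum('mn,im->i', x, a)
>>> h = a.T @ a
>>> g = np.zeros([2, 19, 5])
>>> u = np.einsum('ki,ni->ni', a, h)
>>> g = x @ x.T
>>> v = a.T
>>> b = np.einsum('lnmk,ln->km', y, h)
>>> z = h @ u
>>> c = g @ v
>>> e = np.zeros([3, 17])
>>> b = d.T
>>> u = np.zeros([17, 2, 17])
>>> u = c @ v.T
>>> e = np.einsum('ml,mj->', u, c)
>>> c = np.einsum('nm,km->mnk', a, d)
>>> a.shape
(11, 3)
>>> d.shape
(2, 3)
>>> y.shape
(3, 3, 2, 11)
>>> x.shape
(3, 23)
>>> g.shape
(3, 3)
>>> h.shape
(3, 3)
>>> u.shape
(3, 3)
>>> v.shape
(3, 11)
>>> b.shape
(3, 2)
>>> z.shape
(3, 3)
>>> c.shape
(3, 11, 2)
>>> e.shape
()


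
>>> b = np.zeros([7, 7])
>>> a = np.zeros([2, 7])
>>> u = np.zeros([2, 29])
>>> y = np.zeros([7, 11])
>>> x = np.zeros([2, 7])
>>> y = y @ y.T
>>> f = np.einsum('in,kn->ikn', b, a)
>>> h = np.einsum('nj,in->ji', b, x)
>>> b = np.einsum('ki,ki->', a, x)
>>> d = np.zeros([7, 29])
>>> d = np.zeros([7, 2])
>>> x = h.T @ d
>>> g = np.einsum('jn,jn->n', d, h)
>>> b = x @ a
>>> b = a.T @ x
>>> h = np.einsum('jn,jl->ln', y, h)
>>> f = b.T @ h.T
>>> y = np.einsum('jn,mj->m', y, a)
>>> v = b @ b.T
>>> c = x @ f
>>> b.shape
(7, 2)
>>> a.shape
(2, 7)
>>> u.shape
(2, 29)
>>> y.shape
(2,)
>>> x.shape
(2, 2)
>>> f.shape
(2, 2)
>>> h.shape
(2, 7)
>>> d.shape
(7, 2)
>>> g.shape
(2,)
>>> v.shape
(7, 7)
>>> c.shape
(2, 2)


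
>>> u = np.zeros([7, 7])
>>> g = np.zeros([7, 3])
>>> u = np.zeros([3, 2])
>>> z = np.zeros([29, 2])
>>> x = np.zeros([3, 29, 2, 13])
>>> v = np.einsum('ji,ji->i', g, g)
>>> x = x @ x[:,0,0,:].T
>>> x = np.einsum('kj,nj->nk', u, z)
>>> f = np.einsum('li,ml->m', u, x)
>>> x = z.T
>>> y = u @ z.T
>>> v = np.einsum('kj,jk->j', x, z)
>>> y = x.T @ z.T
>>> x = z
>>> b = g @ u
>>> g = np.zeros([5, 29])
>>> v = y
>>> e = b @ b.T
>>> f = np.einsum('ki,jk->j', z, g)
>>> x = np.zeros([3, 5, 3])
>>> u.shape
(3, 2)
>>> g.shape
(5, 29)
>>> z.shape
(29, 2)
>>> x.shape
(3, 5, 3)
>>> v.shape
(29, 29)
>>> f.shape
(5,)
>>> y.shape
(29, 29)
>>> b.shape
(7, 2)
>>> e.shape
(7, 7)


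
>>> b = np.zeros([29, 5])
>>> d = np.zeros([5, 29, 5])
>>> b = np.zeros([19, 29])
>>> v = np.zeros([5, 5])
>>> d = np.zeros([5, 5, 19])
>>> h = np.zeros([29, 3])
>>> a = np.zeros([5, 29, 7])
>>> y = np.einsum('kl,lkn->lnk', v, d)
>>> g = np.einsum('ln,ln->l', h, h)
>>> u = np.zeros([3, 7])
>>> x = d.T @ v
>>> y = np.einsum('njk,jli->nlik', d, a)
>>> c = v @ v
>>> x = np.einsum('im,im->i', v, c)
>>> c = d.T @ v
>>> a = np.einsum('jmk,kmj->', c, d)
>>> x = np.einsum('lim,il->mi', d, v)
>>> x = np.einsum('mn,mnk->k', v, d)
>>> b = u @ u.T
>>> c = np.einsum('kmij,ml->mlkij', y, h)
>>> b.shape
(3, 3)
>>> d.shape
(5, 5, 19)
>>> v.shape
(5, 5)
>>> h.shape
(29, 3)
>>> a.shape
()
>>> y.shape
(5, 29, 7, 19)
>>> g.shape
(29,)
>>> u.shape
(3, 7)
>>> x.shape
(19,)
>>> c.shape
(29, 3, 5, 7, 19)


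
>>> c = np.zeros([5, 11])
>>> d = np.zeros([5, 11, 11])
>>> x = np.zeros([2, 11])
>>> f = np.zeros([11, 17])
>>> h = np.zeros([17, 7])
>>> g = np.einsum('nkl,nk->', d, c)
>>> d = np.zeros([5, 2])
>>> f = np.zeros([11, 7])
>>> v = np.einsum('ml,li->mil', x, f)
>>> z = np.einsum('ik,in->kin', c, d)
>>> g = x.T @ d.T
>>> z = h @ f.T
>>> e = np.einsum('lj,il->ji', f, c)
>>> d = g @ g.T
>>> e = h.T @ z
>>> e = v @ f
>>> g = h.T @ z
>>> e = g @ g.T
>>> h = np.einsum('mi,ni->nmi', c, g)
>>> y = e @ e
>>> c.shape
(5, 11)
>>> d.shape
(11, 11)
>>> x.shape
(2, 11)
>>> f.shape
(11, 7)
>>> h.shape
(7, 5, 11)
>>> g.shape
(7, 11)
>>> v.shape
(2, 7, 11)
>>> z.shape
(17, 11)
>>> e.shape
(7, 7)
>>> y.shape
(7, 7)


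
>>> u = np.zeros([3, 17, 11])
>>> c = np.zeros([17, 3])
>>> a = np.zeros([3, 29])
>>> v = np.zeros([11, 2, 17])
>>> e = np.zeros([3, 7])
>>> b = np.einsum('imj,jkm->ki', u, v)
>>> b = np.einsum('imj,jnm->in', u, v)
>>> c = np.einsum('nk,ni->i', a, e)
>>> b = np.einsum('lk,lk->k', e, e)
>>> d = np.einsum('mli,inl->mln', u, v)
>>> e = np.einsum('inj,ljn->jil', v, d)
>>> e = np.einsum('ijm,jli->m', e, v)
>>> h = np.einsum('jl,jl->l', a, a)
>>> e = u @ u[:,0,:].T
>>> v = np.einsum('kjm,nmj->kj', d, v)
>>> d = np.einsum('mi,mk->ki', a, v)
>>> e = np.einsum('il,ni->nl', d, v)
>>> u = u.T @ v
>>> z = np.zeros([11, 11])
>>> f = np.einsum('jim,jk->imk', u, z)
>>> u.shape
(11, 17, 17)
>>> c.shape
(7,)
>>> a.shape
(3, 29)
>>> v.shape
(3, 17)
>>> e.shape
(3, 29)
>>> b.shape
(7,)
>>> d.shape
(17, 29)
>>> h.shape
(29,)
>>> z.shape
(11, 11)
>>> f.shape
(17, 17, 11)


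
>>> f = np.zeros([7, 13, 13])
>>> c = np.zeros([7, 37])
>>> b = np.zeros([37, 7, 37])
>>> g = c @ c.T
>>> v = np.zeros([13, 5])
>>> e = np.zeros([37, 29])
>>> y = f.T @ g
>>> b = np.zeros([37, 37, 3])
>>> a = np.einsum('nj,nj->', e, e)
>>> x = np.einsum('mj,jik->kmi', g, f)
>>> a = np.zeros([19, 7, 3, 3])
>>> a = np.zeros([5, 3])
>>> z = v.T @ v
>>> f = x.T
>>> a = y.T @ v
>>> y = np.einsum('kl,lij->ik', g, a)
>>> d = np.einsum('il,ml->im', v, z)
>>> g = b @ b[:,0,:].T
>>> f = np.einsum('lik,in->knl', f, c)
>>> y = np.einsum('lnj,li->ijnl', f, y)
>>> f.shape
(13, 37, 13)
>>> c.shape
(7, 37)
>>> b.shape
(37, 37, 3)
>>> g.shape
(37, 37, 37)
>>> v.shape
(13, 5)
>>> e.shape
(37, 29)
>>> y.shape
(7, 13, 37, 13)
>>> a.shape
(7, 13, 5)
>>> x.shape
(13, 7, 13)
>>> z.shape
(5, 5)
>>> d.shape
(13, 5)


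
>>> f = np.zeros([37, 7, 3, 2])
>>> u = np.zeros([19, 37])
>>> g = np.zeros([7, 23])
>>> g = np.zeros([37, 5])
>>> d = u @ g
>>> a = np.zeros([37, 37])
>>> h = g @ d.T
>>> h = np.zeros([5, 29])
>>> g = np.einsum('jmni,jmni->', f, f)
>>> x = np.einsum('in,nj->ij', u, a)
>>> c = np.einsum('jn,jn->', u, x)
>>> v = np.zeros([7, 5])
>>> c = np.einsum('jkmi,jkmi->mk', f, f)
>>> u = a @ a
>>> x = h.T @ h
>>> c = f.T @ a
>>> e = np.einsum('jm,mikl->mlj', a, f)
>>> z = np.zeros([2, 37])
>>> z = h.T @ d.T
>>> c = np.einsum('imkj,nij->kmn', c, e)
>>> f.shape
(37, 7, 3, 2)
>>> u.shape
(37, 37)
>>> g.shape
()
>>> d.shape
(19, 5)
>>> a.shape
(37, 37)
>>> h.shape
(5, 29)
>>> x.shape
(29, 29)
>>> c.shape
(7, 3, 37)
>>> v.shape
(7, 5)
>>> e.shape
(37, 2, 37)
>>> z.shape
(29, 19)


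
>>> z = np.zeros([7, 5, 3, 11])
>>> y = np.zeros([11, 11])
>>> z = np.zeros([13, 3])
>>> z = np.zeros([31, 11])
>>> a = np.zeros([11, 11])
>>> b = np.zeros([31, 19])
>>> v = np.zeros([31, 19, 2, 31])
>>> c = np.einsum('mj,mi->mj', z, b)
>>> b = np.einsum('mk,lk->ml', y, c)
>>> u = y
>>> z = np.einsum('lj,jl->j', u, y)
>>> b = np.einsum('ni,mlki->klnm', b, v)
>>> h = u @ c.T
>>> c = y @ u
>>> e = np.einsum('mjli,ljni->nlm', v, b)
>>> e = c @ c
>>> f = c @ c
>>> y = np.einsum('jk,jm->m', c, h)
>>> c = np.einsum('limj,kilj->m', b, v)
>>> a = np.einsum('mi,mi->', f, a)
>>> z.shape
(11,)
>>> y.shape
(31,)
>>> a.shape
()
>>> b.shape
(2, 19, 11, 31)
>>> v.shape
(31, 19, 2, 31)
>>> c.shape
(11,)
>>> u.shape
(11, 11)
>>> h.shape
(11, 31)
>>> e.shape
(11, 11)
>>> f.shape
(11, 11)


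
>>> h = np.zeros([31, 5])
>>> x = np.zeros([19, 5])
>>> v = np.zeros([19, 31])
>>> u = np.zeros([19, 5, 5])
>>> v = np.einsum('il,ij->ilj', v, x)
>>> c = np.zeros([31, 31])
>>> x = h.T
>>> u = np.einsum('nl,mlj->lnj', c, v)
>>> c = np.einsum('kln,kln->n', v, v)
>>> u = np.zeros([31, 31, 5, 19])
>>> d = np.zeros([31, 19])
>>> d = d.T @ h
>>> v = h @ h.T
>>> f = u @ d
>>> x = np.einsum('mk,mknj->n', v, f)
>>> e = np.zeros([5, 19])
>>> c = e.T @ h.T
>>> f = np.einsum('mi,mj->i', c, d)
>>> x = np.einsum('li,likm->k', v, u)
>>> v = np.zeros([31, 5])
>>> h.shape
(31, 5)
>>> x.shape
(5,)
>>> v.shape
(31, 5)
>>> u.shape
(31, 31, 5, 19)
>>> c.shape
(19, 31)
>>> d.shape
(19, 5)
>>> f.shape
(31,)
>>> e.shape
(5, 19)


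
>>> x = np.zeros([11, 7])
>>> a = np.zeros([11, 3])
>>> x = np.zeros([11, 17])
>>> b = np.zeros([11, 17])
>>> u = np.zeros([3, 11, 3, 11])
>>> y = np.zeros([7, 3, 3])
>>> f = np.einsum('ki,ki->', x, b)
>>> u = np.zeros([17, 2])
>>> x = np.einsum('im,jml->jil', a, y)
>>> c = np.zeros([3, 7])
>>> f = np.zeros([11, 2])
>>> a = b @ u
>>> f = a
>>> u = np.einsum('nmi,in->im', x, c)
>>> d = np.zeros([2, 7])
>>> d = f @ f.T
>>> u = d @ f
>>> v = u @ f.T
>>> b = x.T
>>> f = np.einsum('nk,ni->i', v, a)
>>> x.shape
(7, 11, 3)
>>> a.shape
(11, 2)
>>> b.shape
(3, 11, 7)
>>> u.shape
(11, 2)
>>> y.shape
(7, 3, 3)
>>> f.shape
(2,)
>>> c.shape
(3, 7)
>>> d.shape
(11, 11)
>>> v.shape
(11, 11)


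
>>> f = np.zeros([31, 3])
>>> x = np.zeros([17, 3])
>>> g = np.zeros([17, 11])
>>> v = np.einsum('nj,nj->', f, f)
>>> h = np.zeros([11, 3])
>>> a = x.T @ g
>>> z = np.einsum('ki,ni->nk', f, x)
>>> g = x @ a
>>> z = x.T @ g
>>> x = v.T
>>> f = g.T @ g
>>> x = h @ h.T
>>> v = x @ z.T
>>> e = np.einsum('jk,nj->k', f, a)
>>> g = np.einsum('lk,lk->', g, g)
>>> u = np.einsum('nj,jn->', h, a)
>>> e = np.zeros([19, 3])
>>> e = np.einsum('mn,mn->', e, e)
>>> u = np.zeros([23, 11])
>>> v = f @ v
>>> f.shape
(11, 11)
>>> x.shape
(11, 11)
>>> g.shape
()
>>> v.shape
(11, 3)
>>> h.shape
(11, 3)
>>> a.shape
(3, 11)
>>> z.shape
(3, 11)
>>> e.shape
()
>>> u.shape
(23, 11)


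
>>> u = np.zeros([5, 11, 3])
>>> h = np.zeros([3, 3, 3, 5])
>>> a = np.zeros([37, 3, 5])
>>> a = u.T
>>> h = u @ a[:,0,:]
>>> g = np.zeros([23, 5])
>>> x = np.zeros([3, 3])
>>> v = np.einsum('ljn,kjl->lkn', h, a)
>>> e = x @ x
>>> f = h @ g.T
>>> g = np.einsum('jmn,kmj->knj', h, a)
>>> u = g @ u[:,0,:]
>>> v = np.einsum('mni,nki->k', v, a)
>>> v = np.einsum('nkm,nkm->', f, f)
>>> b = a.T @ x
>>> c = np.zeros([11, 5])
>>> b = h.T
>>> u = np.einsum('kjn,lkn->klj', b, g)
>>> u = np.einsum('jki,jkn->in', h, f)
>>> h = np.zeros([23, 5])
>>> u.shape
(5, 23)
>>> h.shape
(23, 5)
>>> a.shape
(3, 11, 5)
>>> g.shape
(3, 5, 5)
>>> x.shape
(3, 3)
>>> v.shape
()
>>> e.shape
(3, 3)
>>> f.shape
(5, 11, 23)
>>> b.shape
(5, 11, 5)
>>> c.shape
(11, 5)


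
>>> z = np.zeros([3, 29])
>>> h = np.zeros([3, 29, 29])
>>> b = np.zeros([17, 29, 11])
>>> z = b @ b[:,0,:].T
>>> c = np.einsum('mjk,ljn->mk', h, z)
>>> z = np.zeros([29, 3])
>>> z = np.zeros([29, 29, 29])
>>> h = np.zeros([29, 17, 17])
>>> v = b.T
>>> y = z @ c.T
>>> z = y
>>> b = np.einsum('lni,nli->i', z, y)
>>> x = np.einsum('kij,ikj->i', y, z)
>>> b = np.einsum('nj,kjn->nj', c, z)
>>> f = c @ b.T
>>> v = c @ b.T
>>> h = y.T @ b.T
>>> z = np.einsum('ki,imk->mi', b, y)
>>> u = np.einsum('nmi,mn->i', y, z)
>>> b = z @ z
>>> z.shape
(29, 29)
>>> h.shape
(3, 29, 3)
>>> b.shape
(29, 29)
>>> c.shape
(3, 29)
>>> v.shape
(3, 3)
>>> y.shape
(29, 29, 3)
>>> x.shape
(29,)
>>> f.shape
(3, 3)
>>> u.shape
(3,)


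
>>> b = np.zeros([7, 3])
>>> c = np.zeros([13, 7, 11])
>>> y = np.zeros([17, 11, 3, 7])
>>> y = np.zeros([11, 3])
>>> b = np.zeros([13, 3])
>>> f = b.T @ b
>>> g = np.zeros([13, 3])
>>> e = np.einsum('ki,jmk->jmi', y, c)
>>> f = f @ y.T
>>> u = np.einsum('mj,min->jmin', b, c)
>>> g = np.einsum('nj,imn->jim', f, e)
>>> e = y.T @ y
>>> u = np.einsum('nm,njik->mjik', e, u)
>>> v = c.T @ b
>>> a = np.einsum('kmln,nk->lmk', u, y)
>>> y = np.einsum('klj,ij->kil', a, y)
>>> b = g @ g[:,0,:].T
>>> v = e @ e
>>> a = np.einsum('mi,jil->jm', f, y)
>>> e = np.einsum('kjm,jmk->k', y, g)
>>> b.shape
(11, 13, 11)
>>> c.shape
(13, 7, 11)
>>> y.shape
(7, 11, 13)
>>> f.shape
(3, 11)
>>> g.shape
(11, 13, 7)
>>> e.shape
(7,)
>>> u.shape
(3, 13, 7, 11)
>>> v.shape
(3, 3)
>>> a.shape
(7, 3)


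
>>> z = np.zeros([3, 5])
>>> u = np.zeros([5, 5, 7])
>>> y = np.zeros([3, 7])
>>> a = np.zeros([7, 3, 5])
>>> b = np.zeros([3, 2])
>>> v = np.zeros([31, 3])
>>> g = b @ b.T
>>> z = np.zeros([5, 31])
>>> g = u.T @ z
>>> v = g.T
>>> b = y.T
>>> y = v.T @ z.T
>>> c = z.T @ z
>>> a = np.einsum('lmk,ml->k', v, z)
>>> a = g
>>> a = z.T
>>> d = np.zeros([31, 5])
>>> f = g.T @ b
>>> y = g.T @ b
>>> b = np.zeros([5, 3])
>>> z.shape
(5, 31)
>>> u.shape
(5, 5, 7)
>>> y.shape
(31, 5, 3)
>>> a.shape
(31, 5)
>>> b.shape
(5, 3)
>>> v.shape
(31, 5, 7)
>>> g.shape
(7, 5, 31)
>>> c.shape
(31, 31)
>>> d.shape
(31, 5)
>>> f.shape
(31, 5, 3)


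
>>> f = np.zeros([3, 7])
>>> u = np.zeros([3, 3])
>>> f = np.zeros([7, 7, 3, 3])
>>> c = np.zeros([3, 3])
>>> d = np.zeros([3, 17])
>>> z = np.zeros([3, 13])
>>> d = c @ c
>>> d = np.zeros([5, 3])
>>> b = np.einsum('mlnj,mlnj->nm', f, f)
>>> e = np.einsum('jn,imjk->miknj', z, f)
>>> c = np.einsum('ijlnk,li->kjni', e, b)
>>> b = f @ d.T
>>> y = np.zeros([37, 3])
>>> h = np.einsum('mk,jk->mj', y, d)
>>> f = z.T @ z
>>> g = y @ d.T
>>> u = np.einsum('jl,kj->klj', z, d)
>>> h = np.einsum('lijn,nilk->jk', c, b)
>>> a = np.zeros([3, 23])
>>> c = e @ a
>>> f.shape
(13, 13)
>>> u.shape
(5, 13, 3)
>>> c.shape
(7, 7, 3, 13, 23)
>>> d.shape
(5, 3)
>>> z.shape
(3, 13)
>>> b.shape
(7, 7, 3, 5)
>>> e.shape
(7, 7, 3, 13, 3)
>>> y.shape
(37, 3)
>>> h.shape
(13, 5)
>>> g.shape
(37, 5)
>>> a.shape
(3, 23)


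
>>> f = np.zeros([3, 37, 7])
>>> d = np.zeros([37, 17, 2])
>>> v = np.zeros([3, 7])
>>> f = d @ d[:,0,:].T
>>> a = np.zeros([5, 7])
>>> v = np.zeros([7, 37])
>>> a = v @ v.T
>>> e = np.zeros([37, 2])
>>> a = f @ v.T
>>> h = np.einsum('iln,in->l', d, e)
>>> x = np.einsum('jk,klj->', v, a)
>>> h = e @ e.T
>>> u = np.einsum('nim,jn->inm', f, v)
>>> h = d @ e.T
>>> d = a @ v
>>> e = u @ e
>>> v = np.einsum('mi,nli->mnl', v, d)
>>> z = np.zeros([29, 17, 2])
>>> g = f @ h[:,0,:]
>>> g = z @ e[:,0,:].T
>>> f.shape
(37, 17, 37)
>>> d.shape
(37, 17, 37)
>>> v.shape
(7, 37, 17)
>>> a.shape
(37, 17, 7)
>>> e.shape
(17, 37, 2)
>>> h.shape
(37, 17, 37)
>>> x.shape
()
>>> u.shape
(17, 37, 37)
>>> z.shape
(29, 17, 2)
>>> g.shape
(29, 17, 17)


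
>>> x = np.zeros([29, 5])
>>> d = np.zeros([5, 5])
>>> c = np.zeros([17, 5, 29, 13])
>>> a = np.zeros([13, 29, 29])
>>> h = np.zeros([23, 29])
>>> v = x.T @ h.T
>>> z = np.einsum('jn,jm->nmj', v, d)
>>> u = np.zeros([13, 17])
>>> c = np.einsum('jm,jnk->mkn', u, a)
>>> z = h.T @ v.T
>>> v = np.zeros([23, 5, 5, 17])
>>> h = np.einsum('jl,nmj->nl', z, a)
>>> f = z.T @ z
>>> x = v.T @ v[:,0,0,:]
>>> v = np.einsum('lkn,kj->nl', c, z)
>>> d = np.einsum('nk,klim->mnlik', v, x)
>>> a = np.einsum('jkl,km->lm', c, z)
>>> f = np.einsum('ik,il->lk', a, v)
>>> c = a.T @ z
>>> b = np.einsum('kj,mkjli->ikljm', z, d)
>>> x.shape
(17, 5, 5, 17)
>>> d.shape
(17, 29, 5, 5, 17)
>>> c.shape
(5, 5)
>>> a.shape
(29, 5)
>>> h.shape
(13, 5)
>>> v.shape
(29, 17)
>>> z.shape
(29, 5)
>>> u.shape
(13, 17)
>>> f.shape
(17, 5)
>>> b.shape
(17, 29, 5, 5, 17)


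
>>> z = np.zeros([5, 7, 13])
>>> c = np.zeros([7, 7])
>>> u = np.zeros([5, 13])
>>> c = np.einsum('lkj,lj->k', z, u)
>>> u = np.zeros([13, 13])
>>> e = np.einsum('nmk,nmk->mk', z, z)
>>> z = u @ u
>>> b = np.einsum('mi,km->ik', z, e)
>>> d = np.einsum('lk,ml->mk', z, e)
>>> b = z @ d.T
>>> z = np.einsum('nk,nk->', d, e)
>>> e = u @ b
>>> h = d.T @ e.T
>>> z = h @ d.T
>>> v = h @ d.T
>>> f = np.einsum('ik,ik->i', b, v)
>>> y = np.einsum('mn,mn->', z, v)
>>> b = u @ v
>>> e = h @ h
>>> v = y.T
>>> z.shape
(13, 7)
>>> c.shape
(7,)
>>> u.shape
(13, 13)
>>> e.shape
(13, 13)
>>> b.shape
(13, 7)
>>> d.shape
(7, 13)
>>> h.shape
(13, 13)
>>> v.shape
()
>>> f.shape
(13,)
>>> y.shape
()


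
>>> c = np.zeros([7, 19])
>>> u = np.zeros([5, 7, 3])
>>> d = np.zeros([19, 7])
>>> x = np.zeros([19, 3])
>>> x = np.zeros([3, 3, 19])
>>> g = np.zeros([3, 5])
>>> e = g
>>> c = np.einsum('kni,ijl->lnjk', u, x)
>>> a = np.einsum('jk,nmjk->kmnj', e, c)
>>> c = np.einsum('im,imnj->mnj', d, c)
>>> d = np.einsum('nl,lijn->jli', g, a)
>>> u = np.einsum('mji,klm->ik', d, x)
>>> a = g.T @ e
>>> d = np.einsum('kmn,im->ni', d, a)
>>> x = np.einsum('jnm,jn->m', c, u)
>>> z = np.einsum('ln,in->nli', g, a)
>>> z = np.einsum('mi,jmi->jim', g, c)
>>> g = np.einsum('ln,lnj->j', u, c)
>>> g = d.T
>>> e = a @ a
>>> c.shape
(7, 3, 5)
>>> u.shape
(7, 3)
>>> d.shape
(7, 5)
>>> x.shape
(5,)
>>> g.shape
(5, 7)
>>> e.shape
(5, 5)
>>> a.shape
(5, 5)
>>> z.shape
(7, 5, 3)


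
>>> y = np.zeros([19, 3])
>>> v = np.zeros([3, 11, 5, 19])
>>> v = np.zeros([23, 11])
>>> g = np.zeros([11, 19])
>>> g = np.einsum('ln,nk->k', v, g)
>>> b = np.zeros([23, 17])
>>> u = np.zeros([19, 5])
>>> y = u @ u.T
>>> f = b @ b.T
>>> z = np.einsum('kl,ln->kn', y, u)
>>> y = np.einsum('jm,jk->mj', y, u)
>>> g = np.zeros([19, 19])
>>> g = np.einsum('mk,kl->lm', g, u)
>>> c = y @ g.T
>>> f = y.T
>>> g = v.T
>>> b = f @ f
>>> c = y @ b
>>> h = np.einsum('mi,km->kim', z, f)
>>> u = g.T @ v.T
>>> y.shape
(19, 19)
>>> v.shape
(23, 11)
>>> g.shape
(11, 23)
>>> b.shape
(19, 19)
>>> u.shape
(23, 23)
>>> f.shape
(19, 19)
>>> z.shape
(19, 5)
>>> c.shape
(19, 19)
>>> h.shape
(19, 5, 19)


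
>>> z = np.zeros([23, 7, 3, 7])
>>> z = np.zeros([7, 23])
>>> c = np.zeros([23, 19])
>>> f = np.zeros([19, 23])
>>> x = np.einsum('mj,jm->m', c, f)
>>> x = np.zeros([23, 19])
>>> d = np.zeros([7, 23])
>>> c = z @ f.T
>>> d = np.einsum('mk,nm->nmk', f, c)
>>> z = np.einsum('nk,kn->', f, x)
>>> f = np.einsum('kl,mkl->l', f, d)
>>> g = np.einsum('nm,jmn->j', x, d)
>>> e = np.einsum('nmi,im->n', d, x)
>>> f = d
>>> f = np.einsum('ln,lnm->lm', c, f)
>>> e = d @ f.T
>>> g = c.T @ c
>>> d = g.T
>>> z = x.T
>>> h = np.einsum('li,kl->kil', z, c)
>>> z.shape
(19, 23)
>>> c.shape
(7, 19)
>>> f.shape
(7, 23)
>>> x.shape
(23, 19)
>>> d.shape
(19, 19)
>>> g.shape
(19, 19)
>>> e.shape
(7, 19, 7)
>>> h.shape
(7, 23, 19)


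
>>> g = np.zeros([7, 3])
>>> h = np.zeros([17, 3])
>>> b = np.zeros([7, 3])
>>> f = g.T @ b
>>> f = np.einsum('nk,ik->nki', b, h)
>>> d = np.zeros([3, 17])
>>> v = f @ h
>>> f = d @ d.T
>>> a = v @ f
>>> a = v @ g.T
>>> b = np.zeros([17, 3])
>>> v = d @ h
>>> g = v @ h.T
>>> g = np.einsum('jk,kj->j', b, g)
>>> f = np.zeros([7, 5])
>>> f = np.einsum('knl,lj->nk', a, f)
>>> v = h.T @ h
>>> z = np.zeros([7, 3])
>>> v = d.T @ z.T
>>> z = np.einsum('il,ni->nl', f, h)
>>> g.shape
(17,)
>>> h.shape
(17, 3)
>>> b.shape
(17, 3)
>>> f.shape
(3, 7)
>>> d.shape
(3, 17)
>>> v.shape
(17, 7)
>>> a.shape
(7, 3, 7)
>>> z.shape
(17, 7)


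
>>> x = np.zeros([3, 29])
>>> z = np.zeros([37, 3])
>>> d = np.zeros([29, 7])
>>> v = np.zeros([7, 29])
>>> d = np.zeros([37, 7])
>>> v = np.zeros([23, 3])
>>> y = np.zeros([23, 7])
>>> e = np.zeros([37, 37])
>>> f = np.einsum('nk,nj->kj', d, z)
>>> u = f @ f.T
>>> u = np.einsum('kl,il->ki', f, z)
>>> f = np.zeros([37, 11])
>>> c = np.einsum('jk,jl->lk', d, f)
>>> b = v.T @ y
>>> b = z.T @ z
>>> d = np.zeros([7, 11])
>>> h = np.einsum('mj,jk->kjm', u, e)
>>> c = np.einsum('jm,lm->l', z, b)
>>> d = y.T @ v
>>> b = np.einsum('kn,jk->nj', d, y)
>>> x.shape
(3, 29)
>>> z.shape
(37, 3)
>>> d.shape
(7, 3)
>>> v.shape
(23, 3)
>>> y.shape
(23, 7)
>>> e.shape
(37, 37)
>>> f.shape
(37, 11)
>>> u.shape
(7, 37)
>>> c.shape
(3,)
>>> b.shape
(3, 23)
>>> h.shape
(37, 37, 7)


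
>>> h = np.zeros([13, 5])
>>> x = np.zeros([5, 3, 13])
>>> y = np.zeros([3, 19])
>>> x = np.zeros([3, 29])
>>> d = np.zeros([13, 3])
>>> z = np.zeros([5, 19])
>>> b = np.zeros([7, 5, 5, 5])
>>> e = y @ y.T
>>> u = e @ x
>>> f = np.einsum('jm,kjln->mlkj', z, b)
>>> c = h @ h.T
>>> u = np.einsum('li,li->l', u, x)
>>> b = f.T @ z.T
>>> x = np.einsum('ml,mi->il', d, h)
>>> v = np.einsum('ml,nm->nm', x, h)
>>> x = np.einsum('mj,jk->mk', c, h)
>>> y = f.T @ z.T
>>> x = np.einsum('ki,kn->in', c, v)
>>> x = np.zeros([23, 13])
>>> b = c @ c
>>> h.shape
(13, 5)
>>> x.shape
(23, 13)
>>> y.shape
(5, 7, 5, 5)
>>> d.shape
(13, 3)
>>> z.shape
(5, 19)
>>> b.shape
(13, 13)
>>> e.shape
(3, 3)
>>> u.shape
(3,)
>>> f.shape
(19, 5, 7, 5)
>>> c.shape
(13, 13)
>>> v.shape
(13, 5)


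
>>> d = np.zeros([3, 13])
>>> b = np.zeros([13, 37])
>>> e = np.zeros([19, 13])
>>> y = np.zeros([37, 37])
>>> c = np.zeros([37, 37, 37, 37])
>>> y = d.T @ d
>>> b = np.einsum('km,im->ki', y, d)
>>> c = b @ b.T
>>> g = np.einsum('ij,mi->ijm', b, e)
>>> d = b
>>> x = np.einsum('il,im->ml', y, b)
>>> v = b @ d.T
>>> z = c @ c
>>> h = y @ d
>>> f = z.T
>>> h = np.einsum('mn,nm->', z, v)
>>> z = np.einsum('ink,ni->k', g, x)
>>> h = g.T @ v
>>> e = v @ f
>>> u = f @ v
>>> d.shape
(13, 3)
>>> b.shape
(13, 3)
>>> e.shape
(13, 13)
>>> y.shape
(13, 13)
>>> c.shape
(13, 13)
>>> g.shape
(13, 3, 19)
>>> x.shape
(3, 13)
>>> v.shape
(13, 13)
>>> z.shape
(19,)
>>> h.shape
(19, 3, 13)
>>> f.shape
(13, 13)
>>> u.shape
(13, 13)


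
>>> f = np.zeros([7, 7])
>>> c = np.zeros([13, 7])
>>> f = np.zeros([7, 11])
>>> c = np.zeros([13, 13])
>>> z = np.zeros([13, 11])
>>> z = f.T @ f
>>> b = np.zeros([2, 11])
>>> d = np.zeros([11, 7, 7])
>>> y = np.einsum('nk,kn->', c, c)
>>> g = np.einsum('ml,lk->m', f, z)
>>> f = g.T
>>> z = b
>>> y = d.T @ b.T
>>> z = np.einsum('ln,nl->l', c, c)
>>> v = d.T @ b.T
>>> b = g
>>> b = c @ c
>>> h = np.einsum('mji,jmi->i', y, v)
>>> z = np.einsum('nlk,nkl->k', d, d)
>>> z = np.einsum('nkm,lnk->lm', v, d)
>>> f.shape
(7,)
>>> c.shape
(13, 13)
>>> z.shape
(11, 2)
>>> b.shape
(13, 13)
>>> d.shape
(11, 7, 7)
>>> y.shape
(7, 7, 2)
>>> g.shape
(7,)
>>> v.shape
(7, 7, 2)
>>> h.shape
(2,)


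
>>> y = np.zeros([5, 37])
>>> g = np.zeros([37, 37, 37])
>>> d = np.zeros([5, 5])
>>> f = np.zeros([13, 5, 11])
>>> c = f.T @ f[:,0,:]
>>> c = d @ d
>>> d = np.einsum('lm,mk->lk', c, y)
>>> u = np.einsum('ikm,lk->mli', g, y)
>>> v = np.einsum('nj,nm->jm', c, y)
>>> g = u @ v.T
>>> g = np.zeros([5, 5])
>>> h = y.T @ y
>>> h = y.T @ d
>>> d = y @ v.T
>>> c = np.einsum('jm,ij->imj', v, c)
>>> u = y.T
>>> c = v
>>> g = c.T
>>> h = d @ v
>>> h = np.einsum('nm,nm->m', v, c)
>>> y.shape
(5, 37)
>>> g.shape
(37, 5)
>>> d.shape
(5, 5)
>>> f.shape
(13, 5, 11)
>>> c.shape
(5, 37)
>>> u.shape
(37, 5)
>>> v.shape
(5, 37)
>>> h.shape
(37,)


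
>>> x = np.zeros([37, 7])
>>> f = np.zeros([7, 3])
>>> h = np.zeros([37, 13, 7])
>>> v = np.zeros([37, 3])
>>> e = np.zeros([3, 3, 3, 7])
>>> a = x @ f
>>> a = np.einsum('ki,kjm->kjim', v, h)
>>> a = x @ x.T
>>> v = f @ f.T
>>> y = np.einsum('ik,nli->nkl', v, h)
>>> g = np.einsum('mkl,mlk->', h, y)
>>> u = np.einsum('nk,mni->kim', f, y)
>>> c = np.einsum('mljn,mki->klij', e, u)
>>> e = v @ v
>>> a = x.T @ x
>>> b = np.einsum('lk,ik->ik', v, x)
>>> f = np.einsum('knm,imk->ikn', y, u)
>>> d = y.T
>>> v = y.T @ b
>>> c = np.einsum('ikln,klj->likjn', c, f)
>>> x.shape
(37, 7)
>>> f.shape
(3, 37, 7)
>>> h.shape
(37, 13, 7)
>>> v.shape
(13, 7, 7)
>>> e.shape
(7, 7)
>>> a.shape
(7, 7)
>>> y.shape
(37, 7, 13)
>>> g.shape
()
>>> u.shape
(3, 13, 37)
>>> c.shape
(37, 13, 3, 7, 3)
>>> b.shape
(37, 7)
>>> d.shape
(13, 7, 37)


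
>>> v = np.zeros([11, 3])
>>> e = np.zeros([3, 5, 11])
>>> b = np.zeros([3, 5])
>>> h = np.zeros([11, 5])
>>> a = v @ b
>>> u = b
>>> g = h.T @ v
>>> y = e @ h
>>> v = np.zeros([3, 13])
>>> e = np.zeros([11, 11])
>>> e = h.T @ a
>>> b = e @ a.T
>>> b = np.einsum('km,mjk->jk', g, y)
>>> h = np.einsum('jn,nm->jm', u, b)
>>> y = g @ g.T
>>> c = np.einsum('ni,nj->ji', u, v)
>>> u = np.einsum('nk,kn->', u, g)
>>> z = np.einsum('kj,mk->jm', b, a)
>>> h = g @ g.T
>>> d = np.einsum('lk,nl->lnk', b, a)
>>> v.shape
(3, 13)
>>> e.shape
(5, 5)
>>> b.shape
(5, 5)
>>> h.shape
(5, 5)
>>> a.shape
(11, 5)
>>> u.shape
()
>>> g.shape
(5, 3)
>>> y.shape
(5, 5)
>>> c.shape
(13, 5)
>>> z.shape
(5, 11)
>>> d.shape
(5, 11, 5)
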